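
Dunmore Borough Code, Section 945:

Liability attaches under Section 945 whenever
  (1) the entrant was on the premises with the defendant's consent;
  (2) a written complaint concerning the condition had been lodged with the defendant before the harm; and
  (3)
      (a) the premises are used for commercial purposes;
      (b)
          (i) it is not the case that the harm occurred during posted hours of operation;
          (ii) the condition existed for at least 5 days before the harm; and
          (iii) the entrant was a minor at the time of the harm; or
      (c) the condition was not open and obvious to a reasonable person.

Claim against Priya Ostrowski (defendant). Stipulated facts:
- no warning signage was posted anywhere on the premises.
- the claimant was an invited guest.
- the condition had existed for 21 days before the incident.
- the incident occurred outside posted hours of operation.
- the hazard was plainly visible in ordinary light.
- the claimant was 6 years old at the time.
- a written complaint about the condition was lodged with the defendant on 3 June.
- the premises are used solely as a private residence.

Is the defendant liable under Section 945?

(1) consent to enter — satisfied.
(2) complaint lodged — holds.
(a) commercial use — fails.
(i) not (during posted hours) — met.
(ii) condition ≥5 days old — satisfied.
(iii) entrant a minor — satisfied.
So (b) is satisfied (T AND T AND T).
(c) not open/obvious — not met.
So (3) is satisfied (F OR T OR F).
Overall: T AND T AND T → true.

Yes — liable.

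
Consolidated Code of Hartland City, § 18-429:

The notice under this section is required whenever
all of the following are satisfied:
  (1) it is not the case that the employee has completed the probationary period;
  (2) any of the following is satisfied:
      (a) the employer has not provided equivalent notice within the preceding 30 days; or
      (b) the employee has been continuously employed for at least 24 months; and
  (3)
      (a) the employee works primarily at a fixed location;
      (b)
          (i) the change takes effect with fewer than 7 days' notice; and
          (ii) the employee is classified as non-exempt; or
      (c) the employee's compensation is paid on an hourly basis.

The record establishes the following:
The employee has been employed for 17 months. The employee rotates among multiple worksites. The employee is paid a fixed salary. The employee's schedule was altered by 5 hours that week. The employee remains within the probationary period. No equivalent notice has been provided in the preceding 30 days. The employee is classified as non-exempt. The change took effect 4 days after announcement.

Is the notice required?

Yes — required.

(1) not (past probation) — satisfied.
(a) no recent notice — holds.
(b) tenure ≥ 24 mo. — not met.
(2) = T OR F = true.
(a) fixed location — fails.
(i) < 7 days' notice — satisfied.
(ii) non-exempt — met.
(b): T AND T → true.
(c) hourly-paid — not met.
(3): F OR T OR F → true.
Overall: T AND T AND T → true.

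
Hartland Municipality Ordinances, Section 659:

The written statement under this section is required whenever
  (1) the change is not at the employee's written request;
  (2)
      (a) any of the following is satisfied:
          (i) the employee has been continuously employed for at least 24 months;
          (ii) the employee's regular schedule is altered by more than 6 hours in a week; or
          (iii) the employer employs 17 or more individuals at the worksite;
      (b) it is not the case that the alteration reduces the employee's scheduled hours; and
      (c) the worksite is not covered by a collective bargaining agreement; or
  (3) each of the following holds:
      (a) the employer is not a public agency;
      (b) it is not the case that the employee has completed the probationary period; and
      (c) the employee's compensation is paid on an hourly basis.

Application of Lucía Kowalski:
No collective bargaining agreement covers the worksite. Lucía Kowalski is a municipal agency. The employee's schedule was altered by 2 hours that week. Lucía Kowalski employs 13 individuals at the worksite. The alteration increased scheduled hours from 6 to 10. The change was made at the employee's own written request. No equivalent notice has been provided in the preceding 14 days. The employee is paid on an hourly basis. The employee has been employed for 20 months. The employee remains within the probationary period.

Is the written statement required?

No — not required.

(1) not employee-requested — not satisfied.
(i) tenure ≥ 24 mo. — fails.
(ii) schedule shift > 6h — not satisfied.
(iii) ≥ 17 at site — not met.
So (a) is not satisfied (F OR F OR F).
(b) not (hours reduced) — holds.
(c) no CBA — satisfied.
So (2) is not satisfied (F AND T AND T).
(a) not (public agency) — not met.
(b) not (past probation) — holds.
(c) hourly-paid — satisfied.
(3) = F AND T AND T = false.
Overall: F OR F OR F → false.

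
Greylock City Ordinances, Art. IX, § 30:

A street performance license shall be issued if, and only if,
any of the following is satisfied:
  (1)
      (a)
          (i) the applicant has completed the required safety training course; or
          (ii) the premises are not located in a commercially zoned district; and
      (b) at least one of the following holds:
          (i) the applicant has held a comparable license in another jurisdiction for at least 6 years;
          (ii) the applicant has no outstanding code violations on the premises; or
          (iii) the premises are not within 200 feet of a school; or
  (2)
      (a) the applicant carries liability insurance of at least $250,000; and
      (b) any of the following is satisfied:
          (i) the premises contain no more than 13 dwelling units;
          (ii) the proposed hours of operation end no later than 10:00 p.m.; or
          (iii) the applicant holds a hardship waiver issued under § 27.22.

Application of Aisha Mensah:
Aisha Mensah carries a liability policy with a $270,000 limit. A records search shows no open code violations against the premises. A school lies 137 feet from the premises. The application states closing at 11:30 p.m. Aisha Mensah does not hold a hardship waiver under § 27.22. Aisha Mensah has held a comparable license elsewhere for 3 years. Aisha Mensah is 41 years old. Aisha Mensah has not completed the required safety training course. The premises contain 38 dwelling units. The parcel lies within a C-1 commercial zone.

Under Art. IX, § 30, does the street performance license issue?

(i) safety training — fails.
(ii) not (commercially zoned) — fails.
(a): F OR F → false.
(i) prior license ≥ 6 yr — fails.
(ii) no code violations — holds.
(iii) ≥200 ft from school — not satisfied.
(b): F OR T OR F → true.
(1) = F AND T = false.
(a) insurance ≥ $250,000 — holds.
(i) ≤ 13 units — fails.
(ii) closes by 10 p.m. — not met.
(iii) hardship waiver — not met.
(b): F OR F OR F → false.
(2): T AND F → false.
Overall = F OR F = false.

No — denied.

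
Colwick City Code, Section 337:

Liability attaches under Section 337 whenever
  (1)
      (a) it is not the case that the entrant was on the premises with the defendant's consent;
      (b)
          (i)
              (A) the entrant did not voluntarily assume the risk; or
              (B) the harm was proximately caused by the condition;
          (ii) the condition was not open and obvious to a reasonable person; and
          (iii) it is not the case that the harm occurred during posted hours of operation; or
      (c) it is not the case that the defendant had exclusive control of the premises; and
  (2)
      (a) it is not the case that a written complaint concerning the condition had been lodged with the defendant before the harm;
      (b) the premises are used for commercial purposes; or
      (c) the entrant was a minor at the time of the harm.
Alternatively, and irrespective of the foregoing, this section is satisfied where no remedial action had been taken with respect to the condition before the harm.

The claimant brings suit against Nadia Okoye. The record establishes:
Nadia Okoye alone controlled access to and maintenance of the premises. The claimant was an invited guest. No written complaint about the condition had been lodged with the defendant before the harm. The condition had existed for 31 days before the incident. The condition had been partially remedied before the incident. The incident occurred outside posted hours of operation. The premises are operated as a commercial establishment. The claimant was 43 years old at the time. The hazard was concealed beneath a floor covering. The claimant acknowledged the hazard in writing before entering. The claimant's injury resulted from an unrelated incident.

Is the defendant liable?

No — not liable.

(a) not (consent to enter) — fails.
(A) no assumed risk — not met.
(B) proximate cause — not met.
(i): F OR F → false.
(ii) not open/obvious — satisfied.
(iii) not (during posted hours) — holds.
So (b) is not satisfied (F AND T AND T).
(c) not (exclusive control) — not satisfied.
(1): F OR F OR F → false.
(a) not (complaint lodged) — met.
(b) commercial use — holds.
(c) entrant a minor — not met.
(2): T OR T OR F → true.
Overall: F AND T → false.
Exception (no remedial action) — not satisfied.
Result: main false OR exception false → false.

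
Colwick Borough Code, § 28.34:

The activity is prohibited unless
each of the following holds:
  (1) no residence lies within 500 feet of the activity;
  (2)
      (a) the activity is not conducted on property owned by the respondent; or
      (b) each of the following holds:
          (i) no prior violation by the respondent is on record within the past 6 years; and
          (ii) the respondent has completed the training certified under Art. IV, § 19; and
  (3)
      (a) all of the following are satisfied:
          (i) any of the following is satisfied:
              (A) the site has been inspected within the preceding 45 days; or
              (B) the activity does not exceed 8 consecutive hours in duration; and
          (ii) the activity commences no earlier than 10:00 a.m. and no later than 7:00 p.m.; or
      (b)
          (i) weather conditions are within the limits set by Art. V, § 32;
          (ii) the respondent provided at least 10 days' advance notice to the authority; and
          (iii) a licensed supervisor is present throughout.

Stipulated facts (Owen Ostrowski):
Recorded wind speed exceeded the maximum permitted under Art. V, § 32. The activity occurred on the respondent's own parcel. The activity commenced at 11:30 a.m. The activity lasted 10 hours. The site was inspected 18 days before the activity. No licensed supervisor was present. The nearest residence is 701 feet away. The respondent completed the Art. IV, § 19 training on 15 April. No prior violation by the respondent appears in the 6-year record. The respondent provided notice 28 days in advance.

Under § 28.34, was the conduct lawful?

(1) no residence in 500 ft — met.
(a) not (own property) — not satisfied.
(i) no prior violation — met.
(ii) training certified — holds.
So (b) is satisfied (T AND T).
(2): F OR T → true.
(A) site inspected — holds.
(B) ≤ 8 hrs duration — not met.
So (i) is satisfied (T OR F).
(ii) start within hours — satisfied.
So (a) is satisfied (T AND T).
(i) weather ok — not met.
(ii) ≥10 days' notice — holds.
(iii) supervisor present — not met.
(b): F AND T AND F → false.
(3): T OR F → true.
Overall = T AND T AND T = true.

Yes — lawful.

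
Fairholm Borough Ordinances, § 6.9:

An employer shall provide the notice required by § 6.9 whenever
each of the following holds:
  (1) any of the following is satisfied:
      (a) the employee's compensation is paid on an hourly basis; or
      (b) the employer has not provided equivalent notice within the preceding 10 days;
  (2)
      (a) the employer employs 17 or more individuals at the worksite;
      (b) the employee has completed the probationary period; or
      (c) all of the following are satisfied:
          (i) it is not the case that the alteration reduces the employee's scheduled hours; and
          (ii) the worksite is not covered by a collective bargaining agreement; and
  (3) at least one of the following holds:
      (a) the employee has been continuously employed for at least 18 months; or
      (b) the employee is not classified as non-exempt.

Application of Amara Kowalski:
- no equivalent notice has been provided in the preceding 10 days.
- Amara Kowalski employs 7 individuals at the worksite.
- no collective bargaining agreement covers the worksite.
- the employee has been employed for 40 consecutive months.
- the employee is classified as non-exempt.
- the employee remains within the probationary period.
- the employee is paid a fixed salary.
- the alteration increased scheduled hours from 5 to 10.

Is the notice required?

Yes — required.

(a) hourly-paid — not satisfied.
(b) no recent notice — holds.
(1): F OR T → true.
(a) ≥ 17 at site — not satisfied.
(b) past probation — not met.
(i) not (hours reduced) — holds.
(ii) no CBA — met.
(c): T AND T → true.
(2) = F OR F OR T = true.
(a) tenure ≥ 18 mo. — satisfied.
(b) not (non-exempt) — not satisfied.
(3) = T OR F = true.
Overall: T AND T AND T → true.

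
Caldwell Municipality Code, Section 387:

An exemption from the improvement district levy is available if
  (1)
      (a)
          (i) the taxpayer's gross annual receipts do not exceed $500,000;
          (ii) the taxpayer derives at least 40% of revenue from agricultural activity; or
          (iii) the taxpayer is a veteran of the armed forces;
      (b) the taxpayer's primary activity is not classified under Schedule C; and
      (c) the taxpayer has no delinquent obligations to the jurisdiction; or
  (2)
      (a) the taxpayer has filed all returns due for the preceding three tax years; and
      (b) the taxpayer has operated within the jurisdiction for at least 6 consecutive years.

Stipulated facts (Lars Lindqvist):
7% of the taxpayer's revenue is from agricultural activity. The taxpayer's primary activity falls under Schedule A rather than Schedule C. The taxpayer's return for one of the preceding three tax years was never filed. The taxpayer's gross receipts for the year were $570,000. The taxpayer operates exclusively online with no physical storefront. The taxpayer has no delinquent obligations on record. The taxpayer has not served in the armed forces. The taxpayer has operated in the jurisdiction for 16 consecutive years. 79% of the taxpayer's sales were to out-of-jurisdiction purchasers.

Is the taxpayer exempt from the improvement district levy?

No — not exempt.

(i) receipts ≤ $500,000 — fails.
(ii) ≥40% agricultural — fails.
(iii) veteran — not met.
So (a) is not satisfied (F OR F OR F).
(b) not (Schedule C activity) — holds.
(c) no delinquency — holds.
(1) = F AND T AND T = false.
(a) returns current — fails.
(b) ≥ 6 yrs in jurisdiction — satisfied.
(2): F AND T → false.
Overall = F OR F = false.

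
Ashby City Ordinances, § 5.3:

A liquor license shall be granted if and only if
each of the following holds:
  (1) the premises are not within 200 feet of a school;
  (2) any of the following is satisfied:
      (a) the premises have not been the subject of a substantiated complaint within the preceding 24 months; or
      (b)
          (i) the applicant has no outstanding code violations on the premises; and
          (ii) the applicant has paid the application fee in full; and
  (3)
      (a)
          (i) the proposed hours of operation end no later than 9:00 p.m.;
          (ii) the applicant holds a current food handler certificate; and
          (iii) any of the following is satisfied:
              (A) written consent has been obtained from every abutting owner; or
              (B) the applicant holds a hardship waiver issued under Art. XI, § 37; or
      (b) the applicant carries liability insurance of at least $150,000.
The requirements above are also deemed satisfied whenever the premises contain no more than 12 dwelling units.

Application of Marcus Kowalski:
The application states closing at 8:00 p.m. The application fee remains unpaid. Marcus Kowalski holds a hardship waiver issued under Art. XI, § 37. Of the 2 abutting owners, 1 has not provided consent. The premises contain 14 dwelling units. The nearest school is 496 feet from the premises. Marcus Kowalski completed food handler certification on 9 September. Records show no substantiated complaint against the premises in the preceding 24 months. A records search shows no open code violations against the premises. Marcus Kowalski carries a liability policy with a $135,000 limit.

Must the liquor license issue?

Yes — granted.

(1) ≥200 ft from school — holds.
(a) no complaint in 24 mo. — holds.
(i) no code violations — holds.
(ii) fee paid — not met.
(b) = T AND F = false.
So (2) is satisfied (T OR F).
(i) closes by 9 p.m. — satisfied.
(ii) food handler cert. — holds.
(A) all abutters consent — fails.
(B) hardship waiver — satisfied.
(iii) = F OR T = true.
(a): T AND T AND T → true.
(b) insurance ≥ $150,000 — not satisfied.
So (3) is satisfied (T OR F).
Overall = T AND T AND T = true.
Exception (≤ 12 units) — not satisfied.
Result: main true OR exception false → true.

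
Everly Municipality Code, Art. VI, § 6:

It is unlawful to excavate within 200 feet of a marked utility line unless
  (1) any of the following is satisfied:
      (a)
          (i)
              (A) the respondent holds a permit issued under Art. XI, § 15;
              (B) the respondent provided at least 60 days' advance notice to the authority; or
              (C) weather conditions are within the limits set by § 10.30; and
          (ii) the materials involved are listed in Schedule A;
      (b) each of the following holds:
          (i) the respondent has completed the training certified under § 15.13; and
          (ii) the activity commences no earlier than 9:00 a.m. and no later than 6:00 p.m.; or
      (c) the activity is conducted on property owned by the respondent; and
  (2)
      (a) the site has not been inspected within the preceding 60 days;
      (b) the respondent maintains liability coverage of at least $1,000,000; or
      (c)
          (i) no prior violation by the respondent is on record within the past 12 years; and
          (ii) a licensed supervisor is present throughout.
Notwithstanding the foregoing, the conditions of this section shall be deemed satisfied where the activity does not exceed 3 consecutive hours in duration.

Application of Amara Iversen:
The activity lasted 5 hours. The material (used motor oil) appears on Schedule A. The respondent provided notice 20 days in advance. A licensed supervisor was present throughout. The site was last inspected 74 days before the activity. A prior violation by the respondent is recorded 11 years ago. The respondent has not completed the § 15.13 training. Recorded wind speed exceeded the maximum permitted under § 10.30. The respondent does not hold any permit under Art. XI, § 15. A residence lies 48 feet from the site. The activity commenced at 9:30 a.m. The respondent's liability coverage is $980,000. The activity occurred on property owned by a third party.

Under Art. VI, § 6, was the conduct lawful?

(A) holds permit — fails.
(B) ≥60 days' notice — not met.
(C) weather ok — fails.
(i): F OR F OR F → false.
(ii) Schedule A material — satisfied.
(a): F AND T → false.
(i) training certified — not satisfied.
(ii) start within hours — met.
So (b) is not satisfied (F AND T).
(c) own property — not met.
(1): F OR F OR F → false.
(a) not (site inspected) — holds.
(b) coverage ≥ $1,000,000 — not met.
(i) no prior violation — not satisfied.
(ii) supervisor present — met.
So (c) is not satisfied (F AND T).
(2) = T OR F OR F = true.
Overall: F AND T → false.
Exception (≤ 3 hrs duration) — not satisfied.
Result: main false OR exception false → false.

No — unlawful.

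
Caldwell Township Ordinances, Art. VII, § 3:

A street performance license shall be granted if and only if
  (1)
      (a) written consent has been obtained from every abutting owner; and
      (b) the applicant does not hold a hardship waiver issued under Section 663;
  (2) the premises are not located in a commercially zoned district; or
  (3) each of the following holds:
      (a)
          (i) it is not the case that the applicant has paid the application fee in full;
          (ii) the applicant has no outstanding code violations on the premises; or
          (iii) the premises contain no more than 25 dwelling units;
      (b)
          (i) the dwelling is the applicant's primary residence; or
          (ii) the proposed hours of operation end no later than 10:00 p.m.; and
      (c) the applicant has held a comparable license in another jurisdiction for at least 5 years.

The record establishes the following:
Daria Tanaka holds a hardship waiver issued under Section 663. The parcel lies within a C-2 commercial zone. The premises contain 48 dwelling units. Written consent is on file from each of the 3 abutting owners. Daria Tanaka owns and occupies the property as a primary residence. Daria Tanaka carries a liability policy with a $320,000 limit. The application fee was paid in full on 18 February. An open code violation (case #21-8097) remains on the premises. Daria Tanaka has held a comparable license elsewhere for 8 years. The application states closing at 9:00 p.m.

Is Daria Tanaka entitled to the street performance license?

No — denied.

(a) all abutters consent — met.
(b) not (hardship waiver) — not satisfied.
So (1) is not satisfied (T AND F).
(2) not (commercially zoned) — not met.
(i) not (fee paid) — not satisfied.
(ii) no code violations — not met.
(iii) ≤ 25 units — not met.
(a) = F OR F OR F = false.
(i) primary residence — met.
(ii) closes by 10 p.m. — met.
(b) = T OR T = true.
(c) prior license ≥ 5 yr — met.
So (3) is not satisfied (F AND T AND T).
Overall = F OR F OR F = false.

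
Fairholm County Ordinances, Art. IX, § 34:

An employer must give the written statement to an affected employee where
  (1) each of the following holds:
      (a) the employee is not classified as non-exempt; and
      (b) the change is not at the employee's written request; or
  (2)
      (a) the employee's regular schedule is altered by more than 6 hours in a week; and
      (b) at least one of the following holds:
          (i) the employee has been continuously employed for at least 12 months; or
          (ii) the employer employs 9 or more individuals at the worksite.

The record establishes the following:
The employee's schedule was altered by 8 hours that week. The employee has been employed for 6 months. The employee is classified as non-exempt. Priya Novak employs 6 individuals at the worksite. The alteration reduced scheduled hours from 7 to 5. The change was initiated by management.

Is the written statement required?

No — not required.

(a) not (non-exempt) — fails.
(b) not employee-requested — satisfied.
So (1) is not satisfied (F AND T).
(a) schedule shift > 6h — satisfied.
(i) tenure ≥ 12 mo. — not met.
(ii) ≥ 9 at site — fails.
(b): F OR F → false.
So (2) is not satisfied (T AND F).
Overall: F OR F → false.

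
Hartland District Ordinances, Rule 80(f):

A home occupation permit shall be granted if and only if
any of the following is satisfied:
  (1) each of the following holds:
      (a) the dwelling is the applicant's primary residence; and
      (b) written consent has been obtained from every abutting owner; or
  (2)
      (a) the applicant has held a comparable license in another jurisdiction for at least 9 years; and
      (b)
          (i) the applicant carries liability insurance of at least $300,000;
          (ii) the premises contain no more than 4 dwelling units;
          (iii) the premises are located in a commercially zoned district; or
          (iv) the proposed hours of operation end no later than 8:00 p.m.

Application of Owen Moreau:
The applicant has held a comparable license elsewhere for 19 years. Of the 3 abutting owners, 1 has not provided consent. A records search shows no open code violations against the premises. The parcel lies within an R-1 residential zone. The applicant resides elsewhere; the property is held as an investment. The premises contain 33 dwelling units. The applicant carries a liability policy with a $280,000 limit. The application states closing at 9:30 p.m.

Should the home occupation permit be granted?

(a) primary residence — fails.
(b) all abutters consent — not satisfied.
(1) = F AND F = false.
(a) prior license ≥ 9 yr — holds.
(i) insurance ≥ $300,000 — not satisfied.
(ii) ≤ 4 units — not met.
(iii) commercially zoned — fails.
(iv) closes by 8 p.m. — fails.
(b) = F OR F OR F OR F = false.
(2): T AND F → false.
Overall: F OR F → false.

No — denied.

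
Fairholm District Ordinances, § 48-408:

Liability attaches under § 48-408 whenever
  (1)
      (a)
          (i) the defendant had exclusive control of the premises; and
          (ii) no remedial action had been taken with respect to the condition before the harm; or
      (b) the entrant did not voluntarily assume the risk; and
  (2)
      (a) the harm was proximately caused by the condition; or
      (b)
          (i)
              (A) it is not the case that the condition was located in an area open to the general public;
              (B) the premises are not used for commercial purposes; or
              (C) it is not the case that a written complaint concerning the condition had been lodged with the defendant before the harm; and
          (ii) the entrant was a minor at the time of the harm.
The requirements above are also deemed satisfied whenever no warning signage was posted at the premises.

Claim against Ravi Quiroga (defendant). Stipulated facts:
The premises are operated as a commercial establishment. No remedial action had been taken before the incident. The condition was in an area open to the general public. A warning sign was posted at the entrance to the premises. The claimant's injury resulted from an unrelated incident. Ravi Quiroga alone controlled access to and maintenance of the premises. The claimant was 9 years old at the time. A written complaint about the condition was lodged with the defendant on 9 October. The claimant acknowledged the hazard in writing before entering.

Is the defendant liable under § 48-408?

(i) exclusive control — satisfied.
(ii) no remedial action — satisfied.
(a) = T AND T = true.
(b) no assumed risk — not met.
(1) = T OR F = true.
(a) proximate cause — fails.
(A) not (public area) — not met.
(B) not (commercial use) — not met.
(C) not (complaint lodged) — fails.
(i) = F OR F OR F = false.
(ii) entrant a minor — holds.
So (b) is not satisfied (F AND T).
So (2) is not satisfied (F OR F).
Overall: T AND F → false.
Exception (no signage posted) — not satisfied.
Result: main false OR exception false → false.

No — not liable.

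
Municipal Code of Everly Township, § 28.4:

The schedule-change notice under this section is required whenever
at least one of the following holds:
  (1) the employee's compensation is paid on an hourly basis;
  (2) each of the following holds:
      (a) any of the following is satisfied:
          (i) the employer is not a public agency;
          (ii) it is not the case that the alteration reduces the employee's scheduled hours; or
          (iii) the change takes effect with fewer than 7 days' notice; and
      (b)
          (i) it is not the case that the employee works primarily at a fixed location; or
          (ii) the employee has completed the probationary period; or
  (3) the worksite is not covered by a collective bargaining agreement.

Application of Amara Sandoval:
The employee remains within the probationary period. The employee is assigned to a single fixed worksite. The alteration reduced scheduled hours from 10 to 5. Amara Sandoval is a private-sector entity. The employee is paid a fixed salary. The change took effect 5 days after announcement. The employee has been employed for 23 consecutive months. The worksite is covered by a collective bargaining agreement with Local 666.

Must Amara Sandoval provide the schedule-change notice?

(1) hourly-paid — fails.
(i) not (public agency) — satisfied.
(ii) not (hours reduced) — not satisfied.
(iii) < 7 days' notice — satisfied.
(a) = T OR F OR T = true.
(i) not (fixed location) — not satisfied.
(ii) past probation — not satisfied.
So (b) is not satisfied (F OR F).
(2): T AND F → false.
(3) no CBA — not satisfied.
Overall: F OR F OR F → false.

No — not required.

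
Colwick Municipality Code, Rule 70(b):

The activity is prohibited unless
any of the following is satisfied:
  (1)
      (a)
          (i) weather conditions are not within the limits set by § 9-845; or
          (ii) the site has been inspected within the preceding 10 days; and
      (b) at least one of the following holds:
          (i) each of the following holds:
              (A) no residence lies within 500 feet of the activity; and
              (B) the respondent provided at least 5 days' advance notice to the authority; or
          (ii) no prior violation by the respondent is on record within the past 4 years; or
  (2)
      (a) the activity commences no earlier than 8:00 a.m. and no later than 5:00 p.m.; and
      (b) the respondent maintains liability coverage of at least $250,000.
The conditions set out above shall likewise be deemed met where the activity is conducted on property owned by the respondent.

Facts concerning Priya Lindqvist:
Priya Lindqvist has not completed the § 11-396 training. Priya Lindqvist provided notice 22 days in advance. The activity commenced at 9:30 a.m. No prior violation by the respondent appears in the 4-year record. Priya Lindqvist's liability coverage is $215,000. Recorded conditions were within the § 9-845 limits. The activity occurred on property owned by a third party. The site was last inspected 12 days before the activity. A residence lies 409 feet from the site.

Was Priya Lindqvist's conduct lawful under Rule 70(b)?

(i) not (weather ok) — fails.
(ii) site inspected — not met.
So (a) is not satisfied (F OR F).
(A) no residence in 500 ft — fails.
(B) ≥5 days' notice — satisfied.
(i): F AND T → false.
(ii) no prior violation — holds.
(b): F OR T → true.
(1): F AND T → false.
(a) start within hours — holds.
(b) coverage ≥ $250,000 — fails.
(2): T AND F → false.
Overall = F OR F = false.
Exception (own property) — not satisfied.
Result: main false OR exception false → false.

No — unlawful.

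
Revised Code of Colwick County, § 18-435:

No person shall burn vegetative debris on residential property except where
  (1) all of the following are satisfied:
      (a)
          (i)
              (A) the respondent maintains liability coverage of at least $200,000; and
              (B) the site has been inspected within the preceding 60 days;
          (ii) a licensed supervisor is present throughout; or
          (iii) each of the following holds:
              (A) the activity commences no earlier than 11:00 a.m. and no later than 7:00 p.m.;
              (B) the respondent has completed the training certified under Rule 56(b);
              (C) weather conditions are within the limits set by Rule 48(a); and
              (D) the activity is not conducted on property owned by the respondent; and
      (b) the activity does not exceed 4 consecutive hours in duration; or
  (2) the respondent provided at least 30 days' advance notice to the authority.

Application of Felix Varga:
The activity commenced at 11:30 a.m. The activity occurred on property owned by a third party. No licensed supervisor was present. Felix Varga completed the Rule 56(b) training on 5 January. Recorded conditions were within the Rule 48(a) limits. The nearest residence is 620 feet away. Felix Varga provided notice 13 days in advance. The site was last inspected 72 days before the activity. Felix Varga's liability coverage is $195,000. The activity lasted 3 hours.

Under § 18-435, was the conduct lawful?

Yes — lawful.

(A) coverage ≥ $200,000 — not satisfied.
(B) site inspected — fails.
(i) = F AND F = false.
(ii) supervisor present — not satisfied.
(A) start within hours — satisfied.
(B) training certified — met.
(C) weather ok — holds.
(D) not (own property) — met.
So (iii) is satisfied (T AND T AND T AND T).
(a) = F OR F OR T = true.
(b) ≤ 4 hrs duration — met.
(1) = T AND T = true.
(2) ≥30 days' notice — not satisfied.
Overall: T OR F → true.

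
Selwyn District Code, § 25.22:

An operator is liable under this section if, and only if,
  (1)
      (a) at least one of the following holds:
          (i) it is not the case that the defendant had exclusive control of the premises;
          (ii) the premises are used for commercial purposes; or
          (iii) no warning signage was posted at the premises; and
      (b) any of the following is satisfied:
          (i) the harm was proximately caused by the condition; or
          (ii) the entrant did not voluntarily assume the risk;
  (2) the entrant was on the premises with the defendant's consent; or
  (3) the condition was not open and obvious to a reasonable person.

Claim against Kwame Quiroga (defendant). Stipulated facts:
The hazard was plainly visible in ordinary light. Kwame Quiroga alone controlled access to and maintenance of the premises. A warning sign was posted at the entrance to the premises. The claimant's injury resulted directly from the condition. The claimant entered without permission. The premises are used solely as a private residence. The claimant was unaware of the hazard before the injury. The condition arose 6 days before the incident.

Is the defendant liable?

(i) not (exclusive control) — not satisfied.
(ii) commercial use — not met.
(iii) no signage posted — not satisfied.
So (a) is not satisfied (F OR F OR F).
(i) proximate cause — met.
(ii) no assumed risk — holds.
(b): T OR T → true.
(1): F AND T → false.
(2) consent to enter — not met.
(3) not open/obvious — fails.
So Overall is not satisfied (F OR F OR F).

No — not liable.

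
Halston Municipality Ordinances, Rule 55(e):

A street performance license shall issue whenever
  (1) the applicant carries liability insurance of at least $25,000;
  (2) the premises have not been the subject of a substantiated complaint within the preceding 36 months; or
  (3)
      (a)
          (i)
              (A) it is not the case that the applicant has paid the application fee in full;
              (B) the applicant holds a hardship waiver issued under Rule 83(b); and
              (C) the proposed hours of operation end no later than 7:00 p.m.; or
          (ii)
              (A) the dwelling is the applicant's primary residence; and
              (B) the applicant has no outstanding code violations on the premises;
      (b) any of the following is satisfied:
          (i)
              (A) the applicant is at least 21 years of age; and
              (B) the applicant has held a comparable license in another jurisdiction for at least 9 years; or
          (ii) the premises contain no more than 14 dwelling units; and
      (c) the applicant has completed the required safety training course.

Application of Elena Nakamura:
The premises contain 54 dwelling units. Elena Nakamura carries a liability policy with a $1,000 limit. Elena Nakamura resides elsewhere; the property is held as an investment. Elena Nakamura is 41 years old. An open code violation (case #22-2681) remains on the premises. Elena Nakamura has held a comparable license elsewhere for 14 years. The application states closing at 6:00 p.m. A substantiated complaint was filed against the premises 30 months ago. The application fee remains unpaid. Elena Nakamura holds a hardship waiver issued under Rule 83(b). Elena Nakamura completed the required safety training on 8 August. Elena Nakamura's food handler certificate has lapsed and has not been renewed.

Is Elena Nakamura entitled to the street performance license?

Yes — granted.

(1) insurance ≥ $25,000 — not satisfied.
(2) no complaint in 36 mo. — not satisfied.
(A) not (fee paid) — satisfied.
(B) hardship waiver — met.
(C) closes by 7 p.m. — met.
So (i) is satisfied (T AND T AND T).
(A) primary residence — not met.
(B) no code violations — fails.
(ii): F AND F → false.
(a): T OR F → true.
(A) age ≥ 21 — met.
(B) prior license ≥ 9 yr — satisfied.
(i) = T AND T = true.
(ii) ≤ 14 units — not satisfied.
(b) = T OR F = true.
(c) safety training — satisfied.
(3): T AND T AND T → true.
Overall: F OR F OR T → true.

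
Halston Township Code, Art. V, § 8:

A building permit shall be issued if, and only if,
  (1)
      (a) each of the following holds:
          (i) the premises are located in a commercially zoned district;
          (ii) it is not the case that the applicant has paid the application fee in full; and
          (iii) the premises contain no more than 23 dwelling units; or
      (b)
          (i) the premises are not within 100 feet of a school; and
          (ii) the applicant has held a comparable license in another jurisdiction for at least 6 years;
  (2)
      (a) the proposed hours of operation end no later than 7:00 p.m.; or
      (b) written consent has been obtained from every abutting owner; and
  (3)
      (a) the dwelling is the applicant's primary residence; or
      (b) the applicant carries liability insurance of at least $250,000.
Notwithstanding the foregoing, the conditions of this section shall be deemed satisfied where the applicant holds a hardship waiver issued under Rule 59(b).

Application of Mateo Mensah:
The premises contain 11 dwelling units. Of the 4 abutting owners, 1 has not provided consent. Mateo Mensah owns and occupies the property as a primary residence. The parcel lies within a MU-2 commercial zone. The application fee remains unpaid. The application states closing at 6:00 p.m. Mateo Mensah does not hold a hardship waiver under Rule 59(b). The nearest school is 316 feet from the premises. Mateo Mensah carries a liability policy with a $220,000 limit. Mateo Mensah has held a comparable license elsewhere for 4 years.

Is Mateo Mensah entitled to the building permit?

Yes — granted.

(i) commercially zoned — satisfied.
(ii) not (fee paid) — satisfied.
(iii) ≤ 23 units — satisfied.
So (a) is satisfied (T AND T AND T).
(i) ≥100 ft from school — met.
(ii) prior license ≥ 6 yr — not met.
(b) = T AND F = false.
(1): T OR F → true.
(a) closes by 7 p.m. — met.
(b) all abutters consent — not satisfied.
So (2) is satisfied (T OR F).
(a) primary residence — holds.
(b) insurance ≥ $250,000 — fails.
So (3) is satisfied (T OR F).
Overall: T AND T AND T → true.
Exception (hardship waiver) — not satisfied.
Result: main true OR exception false → true.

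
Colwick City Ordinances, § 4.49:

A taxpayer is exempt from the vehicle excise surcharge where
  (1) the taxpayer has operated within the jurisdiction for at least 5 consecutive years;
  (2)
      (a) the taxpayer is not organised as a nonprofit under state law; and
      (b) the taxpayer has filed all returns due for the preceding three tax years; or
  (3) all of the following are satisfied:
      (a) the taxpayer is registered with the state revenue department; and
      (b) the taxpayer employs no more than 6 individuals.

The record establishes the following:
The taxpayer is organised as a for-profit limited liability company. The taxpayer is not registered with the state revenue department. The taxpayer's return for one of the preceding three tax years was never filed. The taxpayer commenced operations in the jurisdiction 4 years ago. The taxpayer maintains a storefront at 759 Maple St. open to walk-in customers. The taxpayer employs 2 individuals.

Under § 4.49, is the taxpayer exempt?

(1) ≥ 5 yrs in jurisdiction — not met.
(a) not (nonprofit) — satisfied.
(b) returns current — not met.
So (2) is not satisfied (T AND F).
(a) state-registered — fails.
(b) ≤ 6 employees — satisfied.
So (3) is not satisfied (F AND T).
Overall: F OR F OR F → false.

No — not exempt.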